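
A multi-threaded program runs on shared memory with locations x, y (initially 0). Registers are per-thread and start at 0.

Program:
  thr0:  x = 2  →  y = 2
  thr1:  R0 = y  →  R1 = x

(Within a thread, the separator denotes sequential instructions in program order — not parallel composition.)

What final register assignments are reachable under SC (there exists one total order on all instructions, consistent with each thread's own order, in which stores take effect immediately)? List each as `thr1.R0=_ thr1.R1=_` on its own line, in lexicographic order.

outcome vector order: (thr1.R0,thr1.R1)
|SC outcomes| = 3

thr1.R0=0 thr1.R1=0
thr1.R0=0 thr1.R1=2
thr1.R0=2 thr1.R1=2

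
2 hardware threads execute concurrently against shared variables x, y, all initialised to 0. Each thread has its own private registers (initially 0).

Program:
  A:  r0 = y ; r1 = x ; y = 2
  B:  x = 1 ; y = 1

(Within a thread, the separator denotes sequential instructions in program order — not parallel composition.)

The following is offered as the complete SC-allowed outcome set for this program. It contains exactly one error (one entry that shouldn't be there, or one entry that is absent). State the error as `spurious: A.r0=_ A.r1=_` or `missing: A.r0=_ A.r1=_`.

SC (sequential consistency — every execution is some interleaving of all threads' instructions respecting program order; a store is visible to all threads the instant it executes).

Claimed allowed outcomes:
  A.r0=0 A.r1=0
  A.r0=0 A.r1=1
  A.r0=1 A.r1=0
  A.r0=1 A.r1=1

spurious: A.r0=1 A.r1=0

outcome vector order: (A.r0,A.r1)
under SC → 0/0, 0/1, 1/1
claimed∖SC = {1/0}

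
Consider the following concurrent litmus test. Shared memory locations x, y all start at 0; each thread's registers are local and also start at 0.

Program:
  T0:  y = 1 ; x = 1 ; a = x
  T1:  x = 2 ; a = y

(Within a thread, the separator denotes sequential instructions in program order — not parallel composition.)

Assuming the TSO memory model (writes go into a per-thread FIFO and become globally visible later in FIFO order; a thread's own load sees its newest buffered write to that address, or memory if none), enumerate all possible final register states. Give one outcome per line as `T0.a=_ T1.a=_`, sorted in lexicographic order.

T0.a=1 T1.a=0
T0.a=1 T1.a=1
T0.a=2 T1.a=0
T0.a=2 T1.a=1

outcome vector order: (T0.a,T1.a)
|TSO outcomes| = 4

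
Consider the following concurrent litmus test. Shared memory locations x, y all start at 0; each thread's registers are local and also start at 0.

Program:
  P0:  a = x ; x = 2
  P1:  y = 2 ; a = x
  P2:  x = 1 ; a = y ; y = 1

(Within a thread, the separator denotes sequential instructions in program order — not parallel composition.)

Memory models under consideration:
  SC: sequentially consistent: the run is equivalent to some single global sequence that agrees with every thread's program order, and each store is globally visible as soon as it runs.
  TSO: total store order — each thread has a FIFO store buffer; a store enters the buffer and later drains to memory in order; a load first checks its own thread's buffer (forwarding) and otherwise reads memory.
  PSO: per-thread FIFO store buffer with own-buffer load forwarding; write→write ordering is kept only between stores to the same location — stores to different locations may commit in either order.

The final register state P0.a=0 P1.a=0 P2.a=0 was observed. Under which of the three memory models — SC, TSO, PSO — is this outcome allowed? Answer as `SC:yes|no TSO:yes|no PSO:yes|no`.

outcome vector order: (P0.a,P1.a,P2.a)
SC (10): (0,0,2); (0,1,0); (0,1,2); (0,2,0); (0,2,2); (1,0,2); (1,1,0); (1,1,2); (1,2,0); (1,2,2)
TSO (12): (0,0,0); (0,0,2); (0,1,0); (0,1,2); (0,2,0); (0,2,2); (1,0,0); (1,0,2); (1,1,0); (1,1,2); (1,2,0); (1,2,2)
PSO (12): (0,0,0); (0,0,2); (0,1,0); (0,1,2); (0,2,0); (0,2,2); (1,0,0); (1,0,2); (1,1,0); (1,1,2); (1,2,0); (1,2,2)
target (0,0,0) ∈ {TSO,PSO}

SC:no TSO:yes PSO:yes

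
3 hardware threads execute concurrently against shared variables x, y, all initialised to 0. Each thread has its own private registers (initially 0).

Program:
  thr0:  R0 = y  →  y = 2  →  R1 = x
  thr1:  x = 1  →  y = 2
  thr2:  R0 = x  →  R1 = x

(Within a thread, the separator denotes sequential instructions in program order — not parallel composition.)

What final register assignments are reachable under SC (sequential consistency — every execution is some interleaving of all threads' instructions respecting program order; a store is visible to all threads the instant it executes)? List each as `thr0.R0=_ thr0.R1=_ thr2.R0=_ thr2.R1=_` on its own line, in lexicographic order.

thr0.R0=0 thr0.R1=0 thr2.R0=0 thr2.R1=0
thr0.R0=0 thr0.R1=0 thr2.R0=0 thr2.R1=1
thr0.R0=0 thr0.R1=0 thr2.R0=1 thr2.R1=1
thr0.R0=0 thr0.R1=1 thr2.R0=0 thr2.R1=0
thr0.R0=0 thr0.R1=1 thr2.R0=0 thr2.R1=1
thr0.R0=0 thr0.R1=1 thr2.R0=1 thr2.R1=1
thr0.R0=2 thr0.R1=1 thr2.R0=0 thr2.R1=0
thr0.R0=2 thr0.R1=1 thr2.R0=0 thr2.R1=1
thr0.R0=2 thr0.R1=1 thr2.R0=1 thr2.R1=1

outcome vector order: (thr0.R0,thr0.R1,thr2.R0,thr2.R1)
|SC outcomes| = 9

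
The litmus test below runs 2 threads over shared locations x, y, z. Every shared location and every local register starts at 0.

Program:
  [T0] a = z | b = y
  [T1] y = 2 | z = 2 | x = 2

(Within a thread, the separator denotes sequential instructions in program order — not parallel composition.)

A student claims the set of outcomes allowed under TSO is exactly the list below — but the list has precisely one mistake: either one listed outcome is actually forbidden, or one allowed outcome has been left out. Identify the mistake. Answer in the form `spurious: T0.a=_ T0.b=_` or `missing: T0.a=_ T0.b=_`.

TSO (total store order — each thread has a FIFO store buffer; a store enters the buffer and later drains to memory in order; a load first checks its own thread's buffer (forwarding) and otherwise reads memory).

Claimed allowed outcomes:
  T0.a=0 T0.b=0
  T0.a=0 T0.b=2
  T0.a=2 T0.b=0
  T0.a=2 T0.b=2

outcome vector order: (T0.a,T0.b)
[TSO] allowed = {<0 0>; <0 2>; <2 2>}
claimed∖TSO = {<2 0>}

spurious: T0.a=2 T0.b=0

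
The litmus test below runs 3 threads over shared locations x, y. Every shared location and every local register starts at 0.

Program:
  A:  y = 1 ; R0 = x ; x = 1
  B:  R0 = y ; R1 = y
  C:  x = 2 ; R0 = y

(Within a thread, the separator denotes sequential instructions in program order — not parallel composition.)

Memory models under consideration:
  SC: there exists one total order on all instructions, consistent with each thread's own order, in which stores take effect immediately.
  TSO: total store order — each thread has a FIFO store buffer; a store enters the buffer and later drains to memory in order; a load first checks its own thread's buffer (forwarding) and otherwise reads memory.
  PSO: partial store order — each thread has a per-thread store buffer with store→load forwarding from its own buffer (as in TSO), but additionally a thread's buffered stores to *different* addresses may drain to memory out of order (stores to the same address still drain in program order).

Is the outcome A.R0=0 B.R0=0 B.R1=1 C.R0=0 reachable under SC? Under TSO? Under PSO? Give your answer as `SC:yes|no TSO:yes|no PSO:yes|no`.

outcome vector order: (A.R0,B.R0,B.R1,C.R0)
under SC → 0/0/0/1, 0/0/1/1, 0/1/1/1, 2/0/0/0, 2/0/0/1, 2/0/1/0, 2/0/1/1, 2/1/1/0, 2/1/1/1
under TSO → 0/0/0/0, 0/0/0/1, 0/0/1/0, 0/0/1/1, 0/1/1/0, 0/1/1/1, 2/0/0/0, 2/0/0/1, 2/0/1/0, 2/0/1/1, 2/1/1/0, 2/1/1/1
under PSO → 0/0/0/0, 0/0/0/1, 0/0/1/0, 0/0/1/1, 0/1/1/0, 0/1/1/1, 2/0/0/0, 2/0/0/1, 2/0/1/0, 2/0/1/1, 2/1/1/0, 2/1/1/1
target 0/0/1/0 ∈ {TSO,PSO}

SC:no TSO:yes PSO:yes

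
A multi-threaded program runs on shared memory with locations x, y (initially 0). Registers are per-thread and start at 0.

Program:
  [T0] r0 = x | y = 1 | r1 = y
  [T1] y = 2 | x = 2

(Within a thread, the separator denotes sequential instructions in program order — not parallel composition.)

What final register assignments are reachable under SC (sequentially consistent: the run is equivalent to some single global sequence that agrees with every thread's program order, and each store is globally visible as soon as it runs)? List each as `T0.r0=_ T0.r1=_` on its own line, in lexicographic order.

T0.r0=0 T0.r1=1
T0.r0=0 T0.r1=2
T0.r0=2 T0.r1=1

outcome vector order: (T0.r0,T0.r1)
|SC outcomes| = 3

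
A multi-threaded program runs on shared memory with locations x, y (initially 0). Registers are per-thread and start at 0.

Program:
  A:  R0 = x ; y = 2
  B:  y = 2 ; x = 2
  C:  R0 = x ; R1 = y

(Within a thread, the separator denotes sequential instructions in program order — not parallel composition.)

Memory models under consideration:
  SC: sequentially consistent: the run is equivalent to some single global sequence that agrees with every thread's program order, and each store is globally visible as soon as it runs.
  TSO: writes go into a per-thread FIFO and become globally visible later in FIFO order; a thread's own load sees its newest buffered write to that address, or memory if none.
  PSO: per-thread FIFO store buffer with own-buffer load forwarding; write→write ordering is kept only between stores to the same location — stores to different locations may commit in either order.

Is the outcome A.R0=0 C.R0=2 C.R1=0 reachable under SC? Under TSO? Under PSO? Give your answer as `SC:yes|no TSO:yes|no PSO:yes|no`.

outcome vector order: (A.R0,C.R0,C.R1)
under SC → 000, 002, 022, 200, 202, 222
under TSO → 000, 002, 022, 200, 202, 222
under PSO → 000, 002, 020, 022, 200, 202, 220, 222
target 020 ∈ {PSO}

SC:no TSO:no PSO:yes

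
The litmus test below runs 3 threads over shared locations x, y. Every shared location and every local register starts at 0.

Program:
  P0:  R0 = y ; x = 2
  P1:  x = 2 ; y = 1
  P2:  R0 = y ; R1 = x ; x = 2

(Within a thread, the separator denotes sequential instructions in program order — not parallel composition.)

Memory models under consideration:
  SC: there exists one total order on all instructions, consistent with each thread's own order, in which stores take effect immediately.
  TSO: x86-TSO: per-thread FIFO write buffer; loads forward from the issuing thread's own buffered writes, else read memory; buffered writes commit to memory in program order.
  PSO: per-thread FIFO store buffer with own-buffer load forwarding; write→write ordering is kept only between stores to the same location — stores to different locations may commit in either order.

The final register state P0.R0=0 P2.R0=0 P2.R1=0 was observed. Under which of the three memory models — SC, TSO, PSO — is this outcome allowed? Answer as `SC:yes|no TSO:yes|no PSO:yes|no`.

outcome vector order: (P0.R0,P2.R0,P2.R1)
SC: 6 outcomes — {<0 0 0>; <0 0 2>; <0 1 2>; <1 0 0>; <1 0 2>; <1 1 2>}
TSO: 6 outcomes — {<0 0 0>; <0 0 2>; <0 1 2>; <1 0 0>; <1 0 2>; <1 1 2>}
PSO: 8 outcomes — {<0 0 0>; <0 0 2>; <0 1 0>; <0 1 2>; <1 0 0>; <1 0 2>; <1 1 0>; <1 1 2>}
target <0 0 0> ∈ {SC,TSO,PSO}

SC:yes TSO:yes PSO:yes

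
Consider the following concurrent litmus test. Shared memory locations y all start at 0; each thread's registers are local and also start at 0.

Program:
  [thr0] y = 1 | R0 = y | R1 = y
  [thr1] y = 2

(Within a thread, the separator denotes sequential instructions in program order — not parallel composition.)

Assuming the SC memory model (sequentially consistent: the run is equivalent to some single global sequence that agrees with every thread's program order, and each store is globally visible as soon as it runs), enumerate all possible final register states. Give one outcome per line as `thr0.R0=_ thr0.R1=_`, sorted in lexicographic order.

thr0.R0=1 thr0.R1=1
thr0.R0=1 thr0.R1=2
thr0.R0=2 thr0.R1=2

outcome vector order: (thr0.R0,thr0.R1)
|SC outcomes| = 3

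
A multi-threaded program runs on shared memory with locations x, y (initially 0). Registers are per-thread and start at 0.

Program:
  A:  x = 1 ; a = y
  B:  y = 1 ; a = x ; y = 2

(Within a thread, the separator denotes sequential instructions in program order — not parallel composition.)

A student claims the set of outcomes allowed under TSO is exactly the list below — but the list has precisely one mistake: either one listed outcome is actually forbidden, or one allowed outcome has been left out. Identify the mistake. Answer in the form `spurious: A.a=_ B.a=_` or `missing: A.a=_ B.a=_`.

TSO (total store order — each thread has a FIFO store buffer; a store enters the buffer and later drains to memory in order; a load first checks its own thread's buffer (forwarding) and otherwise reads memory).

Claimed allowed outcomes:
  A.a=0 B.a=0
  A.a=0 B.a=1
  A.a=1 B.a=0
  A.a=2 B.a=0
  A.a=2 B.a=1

missing: A.a=1 B.a=1

outcome vector order: (A.a,B.a)
[TSO] allowed = {00 01 10 11 20 21}
TSO∖claimed = {11}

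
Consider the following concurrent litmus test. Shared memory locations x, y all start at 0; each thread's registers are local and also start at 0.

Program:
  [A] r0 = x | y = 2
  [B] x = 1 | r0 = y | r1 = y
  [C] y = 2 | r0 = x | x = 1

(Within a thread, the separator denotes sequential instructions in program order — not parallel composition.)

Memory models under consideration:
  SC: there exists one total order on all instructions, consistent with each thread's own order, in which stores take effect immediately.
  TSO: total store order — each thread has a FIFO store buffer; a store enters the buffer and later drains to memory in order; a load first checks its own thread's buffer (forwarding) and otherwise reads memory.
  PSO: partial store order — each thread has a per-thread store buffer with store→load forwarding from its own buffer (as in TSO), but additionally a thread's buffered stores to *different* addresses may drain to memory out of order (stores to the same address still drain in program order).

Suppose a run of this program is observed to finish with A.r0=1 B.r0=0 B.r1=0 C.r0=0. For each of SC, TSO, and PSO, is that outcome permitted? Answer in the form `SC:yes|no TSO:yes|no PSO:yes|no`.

SC:no TSO:yes PSO:yes

outcome vector order: (A.r0,B.r0,B.r1,C.r0)
under SC → 0001, 0021, 0220, 0221, 1001, 1021, 1220, 1221
under TSO → 0000, 0001, 0020, 0021, 0220, 0221, 1000, 1001, 1020, 1021, 1220, 1221
under PSO → 0000, 0001, 0020, 0021, 0220, 0221, 1000, 1001, 1020, 1021, 1220, 1221
target 1000 ∈ {TSO,PSO}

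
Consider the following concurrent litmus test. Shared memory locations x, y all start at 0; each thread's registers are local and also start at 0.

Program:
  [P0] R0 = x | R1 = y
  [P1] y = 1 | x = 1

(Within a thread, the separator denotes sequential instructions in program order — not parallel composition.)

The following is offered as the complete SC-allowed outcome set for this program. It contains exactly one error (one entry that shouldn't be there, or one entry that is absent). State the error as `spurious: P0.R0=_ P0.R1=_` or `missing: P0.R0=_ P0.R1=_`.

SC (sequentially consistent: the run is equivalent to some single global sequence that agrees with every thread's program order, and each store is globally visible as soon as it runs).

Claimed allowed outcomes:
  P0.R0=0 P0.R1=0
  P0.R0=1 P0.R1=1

outcome vector order: (P0.R0,P0.R1)
[SC] allowed = {(0,0), (0,1), (1,1)}
SC∖claimed = {(0,1)}

missing: P0.R0=0 P0.R1=1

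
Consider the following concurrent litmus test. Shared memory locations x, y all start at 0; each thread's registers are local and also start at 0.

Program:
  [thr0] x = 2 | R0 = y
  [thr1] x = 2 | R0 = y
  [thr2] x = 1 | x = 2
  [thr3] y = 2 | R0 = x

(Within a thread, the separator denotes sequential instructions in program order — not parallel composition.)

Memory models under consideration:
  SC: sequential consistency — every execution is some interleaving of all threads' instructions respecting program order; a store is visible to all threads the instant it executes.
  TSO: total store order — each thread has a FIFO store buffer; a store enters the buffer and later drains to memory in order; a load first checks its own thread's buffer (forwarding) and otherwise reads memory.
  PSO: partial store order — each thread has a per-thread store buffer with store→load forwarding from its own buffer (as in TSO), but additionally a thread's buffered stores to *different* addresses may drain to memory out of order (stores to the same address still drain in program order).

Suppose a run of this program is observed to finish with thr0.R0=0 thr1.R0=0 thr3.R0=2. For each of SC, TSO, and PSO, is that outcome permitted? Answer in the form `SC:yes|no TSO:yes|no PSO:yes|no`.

outcome vector order: (thr0.R0,thr1.R0,thr3.R0)
[SC] allowed = {0/0/1 0/0/2 0/2/1 0/2/2 2/0/1 2/0/2 2/2/0 2/2/1 2/2/2}
[TSO] allowed = {0/0/0 0/0/1 0/0/2 0/2/0 0/2/1 0/2/2 2/0/0 2/0/1 2/0/2 2/2/0 2/2/1 2/2/2}
[PSO] allowed = {0/0/0 0/0/1 0/0/2 0/2/0 0/2/1 0/2/2 2/0/0 2/0/1 2/0/2 2/2/0 2/2/1 2/2/2}
target 0/0/2 ∈ {SC,TSO,PSO}

SC:yes TSO:yes PSO:yes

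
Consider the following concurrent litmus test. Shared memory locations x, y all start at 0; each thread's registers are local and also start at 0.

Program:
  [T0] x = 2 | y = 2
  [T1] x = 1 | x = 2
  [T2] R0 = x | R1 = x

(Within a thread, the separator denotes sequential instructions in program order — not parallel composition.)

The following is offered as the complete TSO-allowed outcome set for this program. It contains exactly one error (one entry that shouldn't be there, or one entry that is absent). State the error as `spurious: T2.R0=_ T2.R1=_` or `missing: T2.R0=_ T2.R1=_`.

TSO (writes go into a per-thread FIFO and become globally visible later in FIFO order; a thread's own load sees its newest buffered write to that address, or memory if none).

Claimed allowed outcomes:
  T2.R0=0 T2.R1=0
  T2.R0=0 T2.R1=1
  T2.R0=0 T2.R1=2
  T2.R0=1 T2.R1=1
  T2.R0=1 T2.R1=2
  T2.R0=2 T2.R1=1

outcome vector order: (T2.R0,T2.R1)
TSO (7): <0 0>; <0 1>; <0 2>; <1 1>; <1 2>; <2 1>; <2 2>
TSO∖claimed = {<2 2>}

missing: T2.R0=2 T2.R1=2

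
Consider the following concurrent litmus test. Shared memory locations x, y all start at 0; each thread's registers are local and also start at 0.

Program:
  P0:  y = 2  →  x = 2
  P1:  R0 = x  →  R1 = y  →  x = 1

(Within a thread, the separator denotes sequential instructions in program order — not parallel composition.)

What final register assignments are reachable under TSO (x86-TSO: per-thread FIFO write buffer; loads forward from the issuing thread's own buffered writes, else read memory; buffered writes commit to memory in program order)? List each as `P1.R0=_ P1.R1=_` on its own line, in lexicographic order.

outcome vector order: (P1.R0,P1.R1)
|TSO outcomes| = 3

P1.R0=0 P1.R1=0
P1.R0=0 P1.R1=2
P1.R0=2 P1.R1=2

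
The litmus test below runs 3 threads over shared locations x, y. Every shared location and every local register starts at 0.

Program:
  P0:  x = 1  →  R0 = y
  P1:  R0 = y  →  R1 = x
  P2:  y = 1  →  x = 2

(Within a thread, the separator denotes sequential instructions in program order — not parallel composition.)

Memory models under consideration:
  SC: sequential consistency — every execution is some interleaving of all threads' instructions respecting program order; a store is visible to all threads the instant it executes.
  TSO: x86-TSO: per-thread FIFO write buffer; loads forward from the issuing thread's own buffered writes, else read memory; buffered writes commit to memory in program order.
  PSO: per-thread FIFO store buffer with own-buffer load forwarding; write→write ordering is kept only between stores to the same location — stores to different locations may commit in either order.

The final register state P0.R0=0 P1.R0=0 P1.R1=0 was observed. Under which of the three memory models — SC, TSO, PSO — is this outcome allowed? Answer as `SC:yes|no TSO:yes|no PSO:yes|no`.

outcome vector order: (P0.R0,P1.R0,P1.R1)
[SC] allowed = {0/0/0; 0/0/1; 0/0/2; 0/1/1; 0/1/2; 1/0/0; 1/0/1; 1/0/2; 1/1/0; 1/1/1; 1/1/2}
[TSO] allowed = {0/0/0; 0/0/1; 0/0/2; 0/1/0; 0/1/1; 0/1/2; 1/0/0; 1/0/1; 1/0/2; 1/1/0; 1/1/1; 1/1/2}
[PSO] allowed = {0/0/0; 0/0/1; 0/0/2; 0/1/0; 0/1/1; 0/1/2; 1/0/0; 1/0/1; 1/0/2; 1/1/0; 1/1/1; 1/1/2}
target 0/0/0 ∈ {SC,TSO,PSO}

SC:yes TSO:yes PSO:yes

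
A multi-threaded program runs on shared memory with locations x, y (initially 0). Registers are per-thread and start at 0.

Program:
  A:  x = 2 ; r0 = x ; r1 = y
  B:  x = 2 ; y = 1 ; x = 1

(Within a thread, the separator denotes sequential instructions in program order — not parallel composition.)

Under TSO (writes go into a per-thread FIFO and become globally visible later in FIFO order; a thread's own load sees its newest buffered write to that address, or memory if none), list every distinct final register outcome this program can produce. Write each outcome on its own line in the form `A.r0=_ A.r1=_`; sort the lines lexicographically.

outcome vector order: (A.r0,A.r1)
|TSO outcomes| = 3

A.r0=1 A.r1=1
A.r0=2 A.r1=0
A.r0=2 A.r1=1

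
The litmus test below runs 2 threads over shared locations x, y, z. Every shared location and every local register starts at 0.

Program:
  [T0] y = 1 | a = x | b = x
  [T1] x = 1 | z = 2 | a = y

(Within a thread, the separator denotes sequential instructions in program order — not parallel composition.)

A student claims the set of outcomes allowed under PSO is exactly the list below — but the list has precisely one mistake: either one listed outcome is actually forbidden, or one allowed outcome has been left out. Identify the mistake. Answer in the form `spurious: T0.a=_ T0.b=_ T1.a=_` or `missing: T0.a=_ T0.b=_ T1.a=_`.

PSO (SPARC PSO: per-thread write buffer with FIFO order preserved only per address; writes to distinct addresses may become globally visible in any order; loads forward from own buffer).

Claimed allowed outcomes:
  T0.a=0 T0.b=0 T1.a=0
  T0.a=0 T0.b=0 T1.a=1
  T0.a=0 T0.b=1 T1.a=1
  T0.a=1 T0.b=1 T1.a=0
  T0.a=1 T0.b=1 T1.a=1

outcome vector order: (T0.a,T0.b,T1.a)
under PSO → (0,0,0), (0,0,1), (0,1,0), (0,1,1), (1,1,0), (1,1,1)
PSO∖claimed = {(0,1,0)}

missing: T0.a=0 T0.b=1 T1.a=0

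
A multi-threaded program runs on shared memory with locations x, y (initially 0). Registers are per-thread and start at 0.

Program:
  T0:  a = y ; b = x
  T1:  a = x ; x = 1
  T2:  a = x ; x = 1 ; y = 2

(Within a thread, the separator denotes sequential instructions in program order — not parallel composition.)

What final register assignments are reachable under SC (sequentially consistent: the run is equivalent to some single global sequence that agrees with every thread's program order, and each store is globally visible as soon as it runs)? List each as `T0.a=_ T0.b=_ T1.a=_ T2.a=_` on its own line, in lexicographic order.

outcome vector order: (T0.a,T0.b,T1.a,T2.a)
|SC outcomes| = 9

T0.a=0 T0.b=0 T1.a=0 T2.a=0
T0.a=0 T0.b=0 T1.a=0 T2.a=1
T0.a=0 T0.b=0 T1.a=1 T2.a=0
T0.a=0 T0.b=1 T1.a=0 T2.a=0
T0.a=0 T0.b=1 T1.a=0 T2.a=1
T0.a=0 T0.b=1 T1.a=1 T2.a=0
T0.a=2 T0.b=1 T1.a=0 T2.a=0
T0.a=2 T0.b=1 T1.a=0 T2.a=1
T0.a=2 T0.b=1 T1.a=1 T2.a=0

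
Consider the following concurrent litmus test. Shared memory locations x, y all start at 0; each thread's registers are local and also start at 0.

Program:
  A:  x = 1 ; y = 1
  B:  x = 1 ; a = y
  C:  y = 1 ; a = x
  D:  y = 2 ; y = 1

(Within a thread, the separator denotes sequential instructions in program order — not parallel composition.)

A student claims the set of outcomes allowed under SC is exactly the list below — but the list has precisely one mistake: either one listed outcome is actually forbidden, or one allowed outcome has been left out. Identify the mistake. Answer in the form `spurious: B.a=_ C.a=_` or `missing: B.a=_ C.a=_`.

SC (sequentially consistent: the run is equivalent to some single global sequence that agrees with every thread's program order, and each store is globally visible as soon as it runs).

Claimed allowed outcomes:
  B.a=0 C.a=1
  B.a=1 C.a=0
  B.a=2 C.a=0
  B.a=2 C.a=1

missing: B.a=1 C.a=1

outcome vector order: (B.a,C.a)
under SC → <0 1>, <1 0>, <1 1>, <2 0>, <2 1>
SC∖claimed = {<1 1>}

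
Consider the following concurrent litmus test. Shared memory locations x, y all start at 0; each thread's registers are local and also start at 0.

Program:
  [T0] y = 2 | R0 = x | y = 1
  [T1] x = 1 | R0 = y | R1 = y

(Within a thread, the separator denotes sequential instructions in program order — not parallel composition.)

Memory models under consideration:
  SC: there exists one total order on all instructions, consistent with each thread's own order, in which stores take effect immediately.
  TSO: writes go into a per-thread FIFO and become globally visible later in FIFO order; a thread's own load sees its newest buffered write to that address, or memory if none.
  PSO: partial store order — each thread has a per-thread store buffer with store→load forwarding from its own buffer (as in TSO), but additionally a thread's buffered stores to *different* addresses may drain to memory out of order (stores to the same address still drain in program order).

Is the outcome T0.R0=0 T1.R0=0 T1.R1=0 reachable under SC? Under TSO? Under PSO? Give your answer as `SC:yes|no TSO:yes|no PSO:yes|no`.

SC:no TSO:yes PSO:yes

outcome vector order: (T0.R0,T1.R0,T1.R1)
under SC → (0,1,1), (0,2,1), (0,2,2), (1,0,0), (1,0,1), (1,0,2), (1,1,1), (1,2,1), (1,2,2)
under TSO → (0,0,0), (0,0,1), (0,0,2), (0,1,1), (0,2,1), (0,2,2), (1,0,0), (1,0,1), (1,0,2), (1,1,1), (1,2,1), (1,2,2)
under PSO → (0,0,0), (0,0,1), (0,0,2), (0,1,1), (0,2,1), (0,2,2), (1,0,0), (1,0,1), (1,0,2), (1,1,1), (1,2,1), (1,2,2)
target (0,0,0) ∈ {TSO,PSO}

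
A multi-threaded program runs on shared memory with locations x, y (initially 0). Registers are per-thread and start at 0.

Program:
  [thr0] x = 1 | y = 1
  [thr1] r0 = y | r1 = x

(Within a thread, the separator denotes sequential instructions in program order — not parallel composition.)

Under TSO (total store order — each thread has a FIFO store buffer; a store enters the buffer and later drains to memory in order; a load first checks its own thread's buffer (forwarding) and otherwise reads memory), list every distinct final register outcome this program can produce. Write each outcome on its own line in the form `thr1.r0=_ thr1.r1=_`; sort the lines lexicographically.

outcome vector order: (thr1.r0,thr1.r1)
|TSO outcomes| = 3

thr1.r0=0 thr1.r1=0
thr1.r0=0 thr1.r1=1
thr1.r0=1 thr1.r1=1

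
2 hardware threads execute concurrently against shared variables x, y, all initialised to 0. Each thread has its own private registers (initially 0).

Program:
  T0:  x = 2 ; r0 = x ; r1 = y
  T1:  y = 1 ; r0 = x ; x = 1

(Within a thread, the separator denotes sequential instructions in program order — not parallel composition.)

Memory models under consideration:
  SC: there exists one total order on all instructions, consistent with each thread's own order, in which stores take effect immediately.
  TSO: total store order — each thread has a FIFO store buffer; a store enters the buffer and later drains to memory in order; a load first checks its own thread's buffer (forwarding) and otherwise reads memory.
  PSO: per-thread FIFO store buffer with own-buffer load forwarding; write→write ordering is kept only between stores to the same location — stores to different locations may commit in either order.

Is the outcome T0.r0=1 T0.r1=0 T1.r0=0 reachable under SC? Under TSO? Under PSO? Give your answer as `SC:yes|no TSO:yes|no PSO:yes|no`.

SC:no TSO:no PSO:yes

outcome vector order: (T0.r0,T0.r1,T1.r0)
SC (5): <1 1 0> <1 1 2> <2 0 2> <2 1 0> <2 1 2>
TSO (6): <1 1 0> <1 1 2> <2 0 0> <2 0 2> <2 1 0> <2 1 2>
PSO (8): <1 0 0> <1 0 2> <1 1 0> <1 1 2> <2 0 0> <2 0 2> <2 1 0> <2 1 2>
target <1 0 0> ∈ {PSO}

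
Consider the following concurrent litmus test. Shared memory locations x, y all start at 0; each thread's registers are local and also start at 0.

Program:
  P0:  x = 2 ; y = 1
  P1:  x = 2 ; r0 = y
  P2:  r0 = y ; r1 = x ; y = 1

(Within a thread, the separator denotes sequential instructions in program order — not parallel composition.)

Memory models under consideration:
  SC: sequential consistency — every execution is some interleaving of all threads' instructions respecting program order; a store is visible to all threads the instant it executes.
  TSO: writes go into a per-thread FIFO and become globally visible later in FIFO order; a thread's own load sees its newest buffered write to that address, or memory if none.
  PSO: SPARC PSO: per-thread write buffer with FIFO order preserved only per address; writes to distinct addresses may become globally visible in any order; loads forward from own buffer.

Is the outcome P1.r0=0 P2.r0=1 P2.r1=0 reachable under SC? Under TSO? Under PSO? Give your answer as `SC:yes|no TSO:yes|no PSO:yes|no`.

SC:no TSO:no PSO:yes

outcome vector order: (P1.r0,P2.r0,P2.r1)
SC: 6 outcomes — {0/0/0 0/0/2 0/1/2 1/0/0 1/0/2 1/1/2}
TSO: 6 outcomes — {0/0/0 0/0/2 0/1/2 1/0/0 1/0/2 1/1/2}
PSO: 8 outcomes — {0/0/0 0/0/2 0/1/0 0/1/2 1/0/0 1/0/2 1/1/0 1/1/2}
target 0/1/0 ∈ {PSO}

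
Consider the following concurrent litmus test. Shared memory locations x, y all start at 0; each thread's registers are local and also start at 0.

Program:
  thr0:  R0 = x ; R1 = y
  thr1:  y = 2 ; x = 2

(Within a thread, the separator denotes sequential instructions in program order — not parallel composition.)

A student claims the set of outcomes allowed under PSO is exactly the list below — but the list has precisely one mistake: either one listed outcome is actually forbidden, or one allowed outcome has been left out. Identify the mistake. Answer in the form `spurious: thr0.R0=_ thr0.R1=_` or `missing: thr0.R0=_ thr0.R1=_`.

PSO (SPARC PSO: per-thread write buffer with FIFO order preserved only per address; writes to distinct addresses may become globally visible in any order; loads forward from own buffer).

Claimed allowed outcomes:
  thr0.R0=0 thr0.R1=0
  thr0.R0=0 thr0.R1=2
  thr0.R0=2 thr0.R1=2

outcome vector order: (thr0.R0,thr0.R1)
under PSO → 00 02 20 22
PSO∖claimed = {20}

missing: thr0.R0=2 thr0.R1=0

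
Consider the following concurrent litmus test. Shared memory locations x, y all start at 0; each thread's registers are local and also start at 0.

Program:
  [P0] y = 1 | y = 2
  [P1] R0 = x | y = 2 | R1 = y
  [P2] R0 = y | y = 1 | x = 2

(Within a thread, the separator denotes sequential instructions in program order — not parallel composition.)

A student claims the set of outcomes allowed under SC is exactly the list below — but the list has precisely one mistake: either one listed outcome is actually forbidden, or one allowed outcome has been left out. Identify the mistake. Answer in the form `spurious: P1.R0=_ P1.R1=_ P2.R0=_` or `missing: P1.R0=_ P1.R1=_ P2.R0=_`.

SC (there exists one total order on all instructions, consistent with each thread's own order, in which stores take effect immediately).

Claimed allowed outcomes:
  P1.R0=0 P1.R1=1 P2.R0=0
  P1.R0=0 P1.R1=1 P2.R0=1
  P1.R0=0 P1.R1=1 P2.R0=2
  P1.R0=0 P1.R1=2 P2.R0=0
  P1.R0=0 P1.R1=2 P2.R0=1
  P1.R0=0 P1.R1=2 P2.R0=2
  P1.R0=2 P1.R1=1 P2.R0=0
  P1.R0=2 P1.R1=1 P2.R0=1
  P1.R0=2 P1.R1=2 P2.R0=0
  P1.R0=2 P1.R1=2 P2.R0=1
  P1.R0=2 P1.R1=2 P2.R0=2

outcome vector order: (P1.R0,P1.R1,P2.R0)
[SC] allowed = {<0 1 0> <0 1 1> <0 1 2> <0 2 0> <0 2 1> <0 2 2> <2 1 0> <2 2 0> <2 2 1> <2 2 2>}
claimed∖SC = {<2 1 1>}

spurious: P1.R0=2 P1.R1=1 P2.R0=1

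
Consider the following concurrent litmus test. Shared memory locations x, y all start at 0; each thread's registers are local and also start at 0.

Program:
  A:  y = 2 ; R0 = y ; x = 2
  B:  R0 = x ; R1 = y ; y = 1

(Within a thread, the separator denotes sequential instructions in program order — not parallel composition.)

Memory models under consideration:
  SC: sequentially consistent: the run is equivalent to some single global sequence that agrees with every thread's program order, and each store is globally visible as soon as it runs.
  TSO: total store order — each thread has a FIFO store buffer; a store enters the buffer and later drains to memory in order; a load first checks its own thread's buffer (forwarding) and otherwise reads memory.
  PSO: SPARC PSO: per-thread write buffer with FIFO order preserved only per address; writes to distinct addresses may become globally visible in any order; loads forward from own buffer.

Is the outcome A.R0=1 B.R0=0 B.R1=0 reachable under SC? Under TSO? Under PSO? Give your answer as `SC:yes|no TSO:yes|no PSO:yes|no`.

SC:yes TSO:yes PSO:yes

outcome vector order: (A.R0,B.R0,B.R1)
[SC] allowed = {(1,0,0); (1,0,2); (2,0,0); (2,0,2); (2,2,2)}
[TSO] allowed = {(1,0,0); (1,0,2); (2,0,0); (2,0,2); (2,2,2)}
[PSO] allowed = {(1,0,0); (1,0,2); (2,0,0); (2,0,2); (2,2,0); (2,2,2)}
target (1,0,0) ∈ {SC,TSO,PSO}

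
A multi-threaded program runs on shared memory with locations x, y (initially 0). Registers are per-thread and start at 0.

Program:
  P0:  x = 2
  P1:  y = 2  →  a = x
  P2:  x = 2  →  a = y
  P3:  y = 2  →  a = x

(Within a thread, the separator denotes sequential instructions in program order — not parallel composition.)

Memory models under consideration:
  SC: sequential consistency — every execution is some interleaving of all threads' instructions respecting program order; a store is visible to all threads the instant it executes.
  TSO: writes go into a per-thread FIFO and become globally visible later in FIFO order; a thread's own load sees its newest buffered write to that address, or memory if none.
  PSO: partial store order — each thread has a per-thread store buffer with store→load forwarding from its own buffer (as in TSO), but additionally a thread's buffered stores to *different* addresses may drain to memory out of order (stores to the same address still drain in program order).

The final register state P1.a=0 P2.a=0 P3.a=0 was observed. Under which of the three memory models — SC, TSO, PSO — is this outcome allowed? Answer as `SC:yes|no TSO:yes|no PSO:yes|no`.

SC:no TSO:yes PSO:yes

outcome vector order: (P1.a,P2.a,P3.a)
[SC] allowed = {0/2/0; 0/2/2; 2/0/2; 2/2/0; 2/2/2}
[TSO] allowed = {0/0/0; 0/0/2; 0/2/0; 0/2/2; 2/0/0; 2/0/2; 2/2/0; 2/2/2}
[PSO] allowed = {0/0/0; 0/0/2; 0/2/0; 0/2/2; 2/0/0; 2/0/2; 2/2/0; 2/2/2}
target 0/0/0 ∈ {TSO,PSO}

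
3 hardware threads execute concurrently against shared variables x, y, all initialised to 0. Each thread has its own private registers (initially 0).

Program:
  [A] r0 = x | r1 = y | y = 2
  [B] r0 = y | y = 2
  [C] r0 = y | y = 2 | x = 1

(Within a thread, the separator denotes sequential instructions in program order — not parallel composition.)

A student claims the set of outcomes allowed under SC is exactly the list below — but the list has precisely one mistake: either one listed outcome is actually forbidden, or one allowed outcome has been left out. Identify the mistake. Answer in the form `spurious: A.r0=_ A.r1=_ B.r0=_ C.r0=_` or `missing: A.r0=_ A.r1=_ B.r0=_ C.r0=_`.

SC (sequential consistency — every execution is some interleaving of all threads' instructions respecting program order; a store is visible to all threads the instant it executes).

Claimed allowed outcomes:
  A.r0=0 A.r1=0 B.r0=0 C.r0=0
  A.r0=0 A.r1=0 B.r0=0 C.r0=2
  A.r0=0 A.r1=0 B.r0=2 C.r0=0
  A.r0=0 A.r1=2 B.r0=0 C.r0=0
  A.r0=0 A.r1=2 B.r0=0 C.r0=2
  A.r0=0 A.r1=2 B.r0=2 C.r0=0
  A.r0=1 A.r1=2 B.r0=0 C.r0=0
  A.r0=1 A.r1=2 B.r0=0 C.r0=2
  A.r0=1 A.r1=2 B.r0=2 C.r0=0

missing: A.r0=0 A.r1=0 B.r0=2 C.r0=2

outcome vector order: (A.r0,A.r1,B.r0,C.r0)
under SC → (0,0,0,0); (0,0,0,2); (0,0,2,0); (0,0,2,2); (0,2,0,0); (0,2,0,2); (0,2,2,0); (1,2,0,0); (1,2,0,2); (1,2,2,0)
SC∖claimed = {(0,0,2,2)}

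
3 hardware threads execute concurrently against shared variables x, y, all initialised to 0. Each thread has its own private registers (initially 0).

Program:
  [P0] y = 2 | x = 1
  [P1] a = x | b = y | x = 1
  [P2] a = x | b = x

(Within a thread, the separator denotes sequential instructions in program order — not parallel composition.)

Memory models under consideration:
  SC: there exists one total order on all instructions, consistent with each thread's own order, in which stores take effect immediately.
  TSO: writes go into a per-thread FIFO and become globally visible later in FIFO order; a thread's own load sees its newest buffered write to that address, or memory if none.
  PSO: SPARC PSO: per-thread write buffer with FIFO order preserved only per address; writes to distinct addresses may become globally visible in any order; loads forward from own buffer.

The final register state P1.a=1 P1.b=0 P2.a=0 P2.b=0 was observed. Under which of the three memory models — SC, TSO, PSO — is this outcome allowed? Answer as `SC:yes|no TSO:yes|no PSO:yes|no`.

SC:no TSO:no PSO:yes

outcome vector order: (P1.a,P1.b,P2.a,P2.b)
SC (9): 0/0/0/0; 0/0/0/1; 0/0/1/1; 0/2/0/0; 0/2/0/1; 0/2/1/1; 1/2/0/0; 1/2/0/1; 1/2/1/1
TSO (9): 0/0/0/0; 0/0/0/1; 0/0/1/1; 0/2/0/0; 0/2/0/1; 0/2/1/1; 1/2/0/0; 1/2/0/1; 1/2/1/1
PSO (12): 0/0/0/0; 0/0/0/1; 0/0/1/1; 0/2/0/0; 0/2/0/1; 0/2/1/1; 1/0/0/0; 1/0/0/1; 1/0/1/1; 1/2/0/0; 1/2/0/1; 1/2/1/1
target 1/0/0/0 ∈ {PSO}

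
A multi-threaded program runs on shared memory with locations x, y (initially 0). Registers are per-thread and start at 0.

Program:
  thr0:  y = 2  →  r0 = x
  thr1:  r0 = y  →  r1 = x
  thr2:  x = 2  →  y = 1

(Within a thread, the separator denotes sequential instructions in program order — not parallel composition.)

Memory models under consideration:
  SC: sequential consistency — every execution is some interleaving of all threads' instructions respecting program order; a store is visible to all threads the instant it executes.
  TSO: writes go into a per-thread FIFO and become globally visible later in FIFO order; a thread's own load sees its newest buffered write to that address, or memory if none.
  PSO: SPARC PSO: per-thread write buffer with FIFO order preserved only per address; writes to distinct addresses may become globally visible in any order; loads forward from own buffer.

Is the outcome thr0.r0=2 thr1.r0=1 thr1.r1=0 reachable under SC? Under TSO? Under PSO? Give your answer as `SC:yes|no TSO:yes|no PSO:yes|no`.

SC:no TSO:no PSO:yes

outcome vector order: (thr0.r0,thr1.r0,thr1.r1)
under SC → (0,0,0), (0,0,2), (0,1,2), (0,2,0), (0,2,2), (2,0,0), (2,0,2), (2,1,2), (2,2,0), (2,2,2)
under TSO → (0,0,0), (0,0,2), (0,1,2), (0,2,0), (0,2,2), (2,0,0), (2,0,2), (2,1,2), (2,2,0), (2,2,2)
under PSO → (0,0,0), (0,0,2), (0,1,0), (0,1,2), (0,2,0), (0,2,2), (2,0,0), (2,0,2), (2,1,0), (2,1,2), (2,2,0), (2,2,2)
target (2,1,0) ∈ {PSO}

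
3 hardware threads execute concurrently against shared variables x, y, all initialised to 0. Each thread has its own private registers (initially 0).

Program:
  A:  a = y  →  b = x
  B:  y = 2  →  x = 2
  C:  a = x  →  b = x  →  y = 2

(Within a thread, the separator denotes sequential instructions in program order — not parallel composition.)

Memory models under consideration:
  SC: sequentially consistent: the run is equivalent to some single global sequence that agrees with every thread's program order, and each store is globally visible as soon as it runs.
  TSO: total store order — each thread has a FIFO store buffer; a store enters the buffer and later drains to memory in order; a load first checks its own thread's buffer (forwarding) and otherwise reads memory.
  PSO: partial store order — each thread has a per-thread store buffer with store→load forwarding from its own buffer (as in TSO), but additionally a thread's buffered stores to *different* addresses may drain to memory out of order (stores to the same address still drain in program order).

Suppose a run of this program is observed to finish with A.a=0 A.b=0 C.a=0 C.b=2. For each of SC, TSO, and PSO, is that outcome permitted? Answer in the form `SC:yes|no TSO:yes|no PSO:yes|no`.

outcome vector order: (A.a,A.b,C.a,C.b)
under SC → 0/0/0/0; 0/0/0/2; 0/0/2/2; 0/2/0/0; 0/2/0/2; 0/2/2/2; 2/0/0/0; 2/0/0/2; 2/0/2/2; 2/2/0/0; 2/2/0/2; 2/2/2/2
under TSO → 0/0/0/0; 0/0/0/2; 0/0/2/2; 0/2/0/0; 0/2/0/2; 0/2/2/2; 2/0/0/0; 2/0/0/2; 2/0/2/2; 2/2/0/0; 2/2/0/2; 2/2/2/2
under PSO → 0/0/0/0; 0/0/0/2; 0/0/2/2; 0/2/0/0; 0/2/0/2; 0/2/2/2; 2/0/0/0; 2/0/0/2; 2/0/2/2; 2/2/0/0; 2/2/0/2; 2/2/2/2
target 0/0/0/2 ∈ {SC,TSO,PSO}

SC:yes TSO:yes PSO:yes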